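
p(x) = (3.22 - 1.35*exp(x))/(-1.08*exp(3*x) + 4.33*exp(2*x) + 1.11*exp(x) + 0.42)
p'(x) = (3.22 - 1.35*exp(x))*(3.24*exp(3*x) - 8.66*exp(2*x) - 1.11*exp(x))/(-1.08*exp(3*x) + 4.33*exp(2*x) + 1.11*exp(x) + 0.42)^2 - 1.35*exp(x)/(-1.08*exp(3*x) + 4.33*exp(2*x) + 1.11*exp(x) + 0.42)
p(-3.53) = 6.97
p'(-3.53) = -0.70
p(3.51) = 0.00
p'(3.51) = -0.00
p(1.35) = -0.28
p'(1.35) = -2.79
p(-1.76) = 4.07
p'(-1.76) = -2.71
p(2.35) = 0.01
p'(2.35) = -0.03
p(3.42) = 0.00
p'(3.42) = -0.00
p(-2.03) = 4.77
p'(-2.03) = -2.43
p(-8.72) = 7.66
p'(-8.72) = -0.00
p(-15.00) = 7.67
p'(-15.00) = 0.00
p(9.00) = 0.00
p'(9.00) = 0.00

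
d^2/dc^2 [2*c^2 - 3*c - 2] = 4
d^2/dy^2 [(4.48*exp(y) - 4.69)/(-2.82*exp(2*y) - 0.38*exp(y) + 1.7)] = (-35.626752*exp(4*y) + 153.987792*exp(3*y) - 113.785308*exp(2*y) + 87.718596*exp(y) - 9.91746)*exp(y)/(22.425768*exp(6*y) + 9.065736*exp(5*y) - 39.335616*exp(4*y) - 10.875448*exp(3*y) + 23.71296*exp(2*y) + 3.2946*exp(y) - 4.913)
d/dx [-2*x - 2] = -2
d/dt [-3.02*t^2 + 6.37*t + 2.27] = 6.37 - 6.04*t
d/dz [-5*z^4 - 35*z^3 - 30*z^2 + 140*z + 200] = -20*z^3 - 105*z^2 - 60*z + 140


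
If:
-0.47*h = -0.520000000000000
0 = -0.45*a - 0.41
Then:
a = -0.91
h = 1.11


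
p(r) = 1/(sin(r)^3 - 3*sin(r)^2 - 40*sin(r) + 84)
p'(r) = (-3*sin(r)^2*cos(r) + 6*sin(r)*cos(r) + 40*cos(r))/(sin(r)^3 - 3*sin(r)^2 - 40*sin(r) + 84)^2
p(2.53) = 0.02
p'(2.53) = -0.01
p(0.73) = 0.02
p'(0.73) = 0.01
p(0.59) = 0.02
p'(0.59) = 0.01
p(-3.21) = 0.01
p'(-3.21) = -0.01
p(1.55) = 0.02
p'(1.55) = 0.00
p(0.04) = 0.01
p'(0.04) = 0.01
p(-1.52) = 0.01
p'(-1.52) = 0.00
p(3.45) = 0.01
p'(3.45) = -0.00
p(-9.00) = 0.01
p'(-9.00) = 0.00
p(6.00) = 0.01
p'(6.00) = 0.00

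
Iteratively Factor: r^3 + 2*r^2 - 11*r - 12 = (r - 3)*(r^2 + 5*r + 4) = (r - 3)*(r + 1)*(r + 4)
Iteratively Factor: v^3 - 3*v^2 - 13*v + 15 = (v + 3)*(v^2 - 6*v + 5) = (v - 5)*(v + 3)*(v - 1)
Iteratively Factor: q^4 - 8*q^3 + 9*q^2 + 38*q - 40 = (q - 4)*(q^3 - 4*q^2 - 7*q + 10) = (q - 5)*(q - 4)*(q^2 + q - 2) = (q - 5)*(q - 4)*(q + 2)*(q - 1)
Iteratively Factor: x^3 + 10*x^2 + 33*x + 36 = (x + 3)*(x^2 + 7*x + 12) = (x + 3)^2*(x + 4)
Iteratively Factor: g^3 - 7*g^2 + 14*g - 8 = (g - 1)*(g^2 - 6*g + 8) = (g - 2)*(g - 1)*(g - 4)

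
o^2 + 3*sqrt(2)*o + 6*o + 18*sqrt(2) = (o + 6)*(o + 3*sqrt(2))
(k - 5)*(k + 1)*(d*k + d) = d*k^3 - 3*d*k^2 - 9*d*k - 5*d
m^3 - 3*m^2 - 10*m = m*(m - 5)*(m + 2)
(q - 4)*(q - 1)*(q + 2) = q^3 - 3*q^2 - 6*q + 8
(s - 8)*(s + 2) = s^2 - 6*s - 16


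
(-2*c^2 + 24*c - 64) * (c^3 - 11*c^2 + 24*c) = -2*c^5 + 46*c^4 - 376*c^3 + 1280*c^2 - 1536*c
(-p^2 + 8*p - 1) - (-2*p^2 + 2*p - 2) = p^2 + 6*p + 1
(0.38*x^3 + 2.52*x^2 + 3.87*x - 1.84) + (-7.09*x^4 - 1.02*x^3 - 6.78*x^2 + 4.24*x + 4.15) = -7.09*x^4 - 0.64*x^3 - 4.26*x^2 + 8.11*x + 2.31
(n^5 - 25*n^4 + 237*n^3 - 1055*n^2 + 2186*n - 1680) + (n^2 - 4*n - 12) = n^5 - 25*n^4 + 237*n^3 - 1054*n^2 + 2182*n - 1692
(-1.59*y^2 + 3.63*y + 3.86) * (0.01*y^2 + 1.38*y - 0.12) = -0.0159*y^4 - 2.1579*y^3 + 5.2388*y^2 + 4.8912*y - 0.4632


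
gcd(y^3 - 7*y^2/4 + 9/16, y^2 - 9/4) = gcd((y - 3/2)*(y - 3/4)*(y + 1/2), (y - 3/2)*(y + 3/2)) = y - 3/2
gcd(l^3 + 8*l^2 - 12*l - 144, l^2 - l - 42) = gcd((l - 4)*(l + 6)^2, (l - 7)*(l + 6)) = l + 6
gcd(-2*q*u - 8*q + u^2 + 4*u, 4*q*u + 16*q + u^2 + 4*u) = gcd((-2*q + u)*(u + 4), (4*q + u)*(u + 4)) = u + 4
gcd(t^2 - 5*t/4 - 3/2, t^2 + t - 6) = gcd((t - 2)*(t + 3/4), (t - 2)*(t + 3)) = t - 2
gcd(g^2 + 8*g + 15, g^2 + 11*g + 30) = g + 5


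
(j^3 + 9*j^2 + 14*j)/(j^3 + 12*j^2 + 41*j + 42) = j/(j + 3)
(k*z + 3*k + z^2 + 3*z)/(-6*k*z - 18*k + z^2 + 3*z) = (k + z)/(-6*k + z)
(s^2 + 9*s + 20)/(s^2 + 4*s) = (s + 5)/s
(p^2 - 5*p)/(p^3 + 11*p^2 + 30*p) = (p - 5)/(p^2 + 11*p + 30)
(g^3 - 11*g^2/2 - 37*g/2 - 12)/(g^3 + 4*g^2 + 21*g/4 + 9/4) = 2*(g - 8)/(2*g + 3)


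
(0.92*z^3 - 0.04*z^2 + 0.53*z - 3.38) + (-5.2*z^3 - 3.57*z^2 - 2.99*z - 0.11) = -4.28*z^3 - 3.61*z^2 - 2.46*z - 3.49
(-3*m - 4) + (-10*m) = -13*m - 4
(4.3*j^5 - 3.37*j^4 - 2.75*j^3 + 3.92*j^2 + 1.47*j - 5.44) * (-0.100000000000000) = -0.43*j^5 + 0.337*j^4 + 0.275*j^3 - 0.392*j^2 - 0.147*j + 0.544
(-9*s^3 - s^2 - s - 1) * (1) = -9*s^3 - s^2 - s - 1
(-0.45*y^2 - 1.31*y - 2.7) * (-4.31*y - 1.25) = 1.9395*y^3 + 6.2086*y^2 + 13.2745*y + 3.375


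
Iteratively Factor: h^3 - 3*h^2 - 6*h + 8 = (h - 1)*(h^2 - 2*h - 8) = (h - 1)*(h + 2)*(h - 4)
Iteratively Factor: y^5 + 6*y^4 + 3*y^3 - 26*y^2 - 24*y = (y + 4)*(y^4 + 2*y^3 - 5*y^2 - 6*y) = (y + 3)*(y + 4)*(y^3 - y^2 - 2*y) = (y - 2)*(y + 3)*(y + 4)*(y^2 + y) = (y - 2)*(y + 1)*(y + 3)*(y + 4)*(y)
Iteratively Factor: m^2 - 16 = (m - 4)*(m + 4)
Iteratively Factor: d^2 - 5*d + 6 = (d - 3)*(d - 2)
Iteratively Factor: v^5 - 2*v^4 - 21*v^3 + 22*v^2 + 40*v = (v + 1)*(v^4 - 3*v^3 - 18*v^2 + 40*v) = v*(v + 1)*(v^3 - 3*v^2 - 18*v + 40) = v*(v - 2)*(v + 1)*(v^2 - v - 20) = v*(v - 2)*(v + 1)*(v + 4)*(v - 5)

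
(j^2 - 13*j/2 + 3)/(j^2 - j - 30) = (j - 1/2)/(j + 5)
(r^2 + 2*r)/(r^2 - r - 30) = r*(r + 2)/(r^2 - r - 30)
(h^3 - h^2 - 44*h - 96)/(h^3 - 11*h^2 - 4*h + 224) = (h + 3)/(h - 7)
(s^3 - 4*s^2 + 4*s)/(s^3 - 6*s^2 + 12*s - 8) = s/(s - 2)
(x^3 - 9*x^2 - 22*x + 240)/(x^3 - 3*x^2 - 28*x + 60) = (x - 8)/(x - 2)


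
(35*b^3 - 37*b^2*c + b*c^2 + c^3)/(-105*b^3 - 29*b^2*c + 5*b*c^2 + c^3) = (-b + c)/(3*b + c)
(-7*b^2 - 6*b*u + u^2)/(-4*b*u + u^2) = (7*b^2 + 6*b*u - u^2)/(u*(4*b - u))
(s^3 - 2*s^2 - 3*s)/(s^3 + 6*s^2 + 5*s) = (s - 3)/(s + 5)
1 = 1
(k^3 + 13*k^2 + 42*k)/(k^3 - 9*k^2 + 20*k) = (k^2 + 13*k + 42)/(k^2 - 9*k + 20)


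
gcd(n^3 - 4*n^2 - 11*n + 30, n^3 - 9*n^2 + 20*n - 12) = n - 2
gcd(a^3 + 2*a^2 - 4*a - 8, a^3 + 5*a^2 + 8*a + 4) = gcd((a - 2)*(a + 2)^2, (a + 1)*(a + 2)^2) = a^2 + 4*a + 4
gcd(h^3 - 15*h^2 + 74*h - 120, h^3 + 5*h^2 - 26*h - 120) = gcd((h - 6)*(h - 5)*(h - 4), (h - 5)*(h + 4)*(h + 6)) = h - 5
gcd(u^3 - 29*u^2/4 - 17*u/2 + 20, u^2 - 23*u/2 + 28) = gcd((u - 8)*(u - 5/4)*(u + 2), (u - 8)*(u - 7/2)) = u - 8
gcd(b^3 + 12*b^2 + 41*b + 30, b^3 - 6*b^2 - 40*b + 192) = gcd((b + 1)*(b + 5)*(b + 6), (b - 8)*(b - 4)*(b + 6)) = b + 6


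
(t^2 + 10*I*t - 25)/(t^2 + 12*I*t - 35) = (t + 5*I)/(t + 7*I)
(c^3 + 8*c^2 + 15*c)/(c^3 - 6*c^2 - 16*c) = (c^2 + 8*c + 15)/(c^2 - 6*c - 16)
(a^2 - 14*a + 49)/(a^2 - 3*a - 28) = (a - 7)/(a + 4)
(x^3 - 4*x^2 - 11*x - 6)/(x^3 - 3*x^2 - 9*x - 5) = (x - 6)/(x - 5)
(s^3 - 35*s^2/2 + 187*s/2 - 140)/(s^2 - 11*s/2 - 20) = (2*s^2 - 19*s + 35)/(2*s + 5)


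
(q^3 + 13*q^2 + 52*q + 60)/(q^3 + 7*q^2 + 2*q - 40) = (q^2 + 8*q + 12)/(q^2 + 2*q - 8)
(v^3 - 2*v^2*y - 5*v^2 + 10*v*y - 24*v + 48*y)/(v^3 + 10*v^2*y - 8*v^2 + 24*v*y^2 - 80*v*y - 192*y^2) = (v^2 - 2*v*y + 3*v - 6*y)/(v^2 + 10*v*y + 24*y^2)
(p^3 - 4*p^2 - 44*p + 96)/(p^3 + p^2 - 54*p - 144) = (p - 2)/(p + 3)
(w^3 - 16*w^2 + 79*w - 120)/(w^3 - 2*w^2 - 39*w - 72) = (w^2 - 8*w + 15)/(w^2 + 6*w + 9)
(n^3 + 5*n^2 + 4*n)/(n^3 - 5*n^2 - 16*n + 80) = n*(n + 1)/(n^2 - 9*n + 20)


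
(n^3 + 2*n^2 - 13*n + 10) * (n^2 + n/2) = n^5 + 5*n^4/2 - 12*n^3 + 7*n^2/2 + 5*n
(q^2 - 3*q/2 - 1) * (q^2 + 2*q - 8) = q^4 + q^3/2 - 12*q^2 + 10*q + 8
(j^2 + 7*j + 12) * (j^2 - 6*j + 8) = j^4 + j^3 - 22*j^2 - 16*j + 96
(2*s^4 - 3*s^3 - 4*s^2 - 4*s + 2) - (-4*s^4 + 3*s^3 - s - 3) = 6*s^4 - 6*s^3 - 4*s^2 - 3*s + 5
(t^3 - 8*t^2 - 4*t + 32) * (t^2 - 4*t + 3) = t^5 - 12*t^4 + 31*t^3 + 24*t^2 - 140*t + 96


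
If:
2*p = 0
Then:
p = 0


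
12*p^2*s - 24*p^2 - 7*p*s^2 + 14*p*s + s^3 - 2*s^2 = (-4*p + s)*(-3*p + s)*(s - 2)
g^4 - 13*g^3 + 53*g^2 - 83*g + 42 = (g - 7)*(g - 3)*(g - 2)*(g - 1)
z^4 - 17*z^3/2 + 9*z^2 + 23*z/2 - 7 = (z - 7)*(z - 2)*(z - 1/2)*(z + 1)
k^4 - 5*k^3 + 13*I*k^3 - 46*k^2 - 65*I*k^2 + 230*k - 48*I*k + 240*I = (k - 5)*(k + 2*I)*(k + 3*I)*(k + 8*I)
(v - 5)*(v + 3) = v^2 - 2*v - 15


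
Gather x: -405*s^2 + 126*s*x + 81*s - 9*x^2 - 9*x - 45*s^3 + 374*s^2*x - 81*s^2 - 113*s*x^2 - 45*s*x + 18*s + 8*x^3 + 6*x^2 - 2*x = -45*s^3 - 486*s^2 + 99*s + 8*x^3 + x^2*(-113*s - 3) + x*(374*s^2 + 81*s - 11)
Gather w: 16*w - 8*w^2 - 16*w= -8*w^2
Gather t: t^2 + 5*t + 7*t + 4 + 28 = t^2 + 12*t + 32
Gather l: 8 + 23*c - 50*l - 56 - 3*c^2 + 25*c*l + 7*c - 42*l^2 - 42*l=-3*c^2 + 30*c - 42*l^2 + l*(25*c - 92) - 48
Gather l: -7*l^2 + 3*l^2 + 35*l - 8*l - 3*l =-4*l^2 + 24*l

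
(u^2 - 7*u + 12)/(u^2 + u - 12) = (u - 4)/(u + 4)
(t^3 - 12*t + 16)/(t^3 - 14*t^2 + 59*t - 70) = (t^2 + 2*t - 8)/(t^2 - 12*t + 35)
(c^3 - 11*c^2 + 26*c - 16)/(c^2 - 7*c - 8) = (c^2 - 3*c + 2)/(c + 1)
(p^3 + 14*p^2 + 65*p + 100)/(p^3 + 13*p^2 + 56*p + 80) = (p + 5)/(p + 4)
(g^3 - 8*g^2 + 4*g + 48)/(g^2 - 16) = (g^2 - 4*g - 12)/(g + 4)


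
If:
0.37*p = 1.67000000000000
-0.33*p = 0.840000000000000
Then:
No Solution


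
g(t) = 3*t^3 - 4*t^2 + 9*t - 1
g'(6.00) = 285.00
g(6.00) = 557.00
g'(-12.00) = 1401.00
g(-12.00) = -5869.00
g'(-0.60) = 17.04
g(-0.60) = -8.49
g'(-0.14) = 10.30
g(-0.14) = -2.35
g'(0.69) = 7.76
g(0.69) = 4.29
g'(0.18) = 7.85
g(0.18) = 0.51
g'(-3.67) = 159.58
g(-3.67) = -236.20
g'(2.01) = 29.28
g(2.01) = 25.29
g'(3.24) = 77.56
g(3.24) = 88.21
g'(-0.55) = 16.12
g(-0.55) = -7.66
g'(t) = 9*t^2 - 8*t + 9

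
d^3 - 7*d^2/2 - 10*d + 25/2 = (d - 5)*(d - 1)*(d + 5/2)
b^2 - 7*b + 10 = (b - 5)*(b - 2)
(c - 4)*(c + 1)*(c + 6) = c^3 + 3*c^2 - 22*c - 24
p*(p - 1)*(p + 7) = p^3 + 6*p^2 - 7*p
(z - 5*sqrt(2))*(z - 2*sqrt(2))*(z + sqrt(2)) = z^3 - 6*sqrt(2)*z^2 + 6*z + 20*sqrt(2)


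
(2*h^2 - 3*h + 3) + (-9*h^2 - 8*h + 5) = -7*h^2 - 11*h + 8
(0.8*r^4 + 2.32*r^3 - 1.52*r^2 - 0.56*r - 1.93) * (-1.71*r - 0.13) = -1.368*r^5 - 4.0712*r^4 + 2.2976*r^3 + 1.1552*r^2 + 3.3731*r + 0.2509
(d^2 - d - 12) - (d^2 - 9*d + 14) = 8*d - 26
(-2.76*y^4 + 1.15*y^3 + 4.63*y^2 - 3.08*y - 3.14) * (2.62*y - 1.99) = -7.2312*y^5 + 8.5054*y^4 + 9.8421*y^3 - 17.2833*y^2 - 2.0976*y + 6.2486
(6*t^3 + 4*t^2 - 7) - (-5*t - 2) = 6*t^3 + 4*t^2 + 5*t - 5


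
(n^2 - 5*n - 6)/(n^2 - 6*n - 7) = (n - 6)/(n - 7)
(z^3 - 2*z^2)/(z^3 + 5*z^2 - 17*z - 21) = z^2*(z - 2)/(z^3 + 5*z^2 - 17*z - 21)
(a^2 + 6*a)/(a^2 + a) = (a + 6)/(a + 1)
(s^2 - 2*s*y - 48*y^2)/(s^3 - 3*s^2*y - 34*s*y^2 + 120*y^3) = (s - 8*y)/(s^2 - 9*s*y + 20*y^2)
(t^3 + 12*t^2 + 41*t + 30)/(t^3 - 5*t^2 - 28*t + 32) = (t^3 + 12*t^2 + 41*t + 30)/(t^3 - 5*t^2 - 28*t + 32)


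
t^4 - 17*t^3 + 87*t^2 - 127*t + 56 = (t - 8)*(t - 7)*(t - 1)^2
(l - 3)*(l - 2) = l^2 - 5*l + 6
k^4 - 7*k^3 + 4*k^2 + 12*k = k*(k - 6)*(k - 2)*(k + 1)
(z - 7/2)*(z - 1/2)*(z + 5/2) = z^3 - 3*z^2/2 - 33*z/4 + 35/8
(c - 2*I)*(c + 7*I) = c^2 + 5*I*c + 14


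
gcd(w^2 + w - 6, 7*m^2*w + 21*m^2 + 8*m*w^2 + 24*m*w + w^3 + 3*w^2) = w + 3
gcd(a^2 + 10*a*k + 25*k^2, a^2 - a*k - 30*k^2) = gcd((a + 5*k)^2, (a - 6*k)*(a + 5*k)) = a + 5*k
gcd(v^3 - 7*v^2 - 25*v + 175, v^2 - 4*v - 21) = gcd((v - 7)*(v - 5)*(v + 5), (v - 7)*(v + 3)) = v - 7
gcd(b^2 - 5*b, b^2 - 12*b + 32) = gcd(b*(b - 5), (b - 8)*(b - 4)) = 1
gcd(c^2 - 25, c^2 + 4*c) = 1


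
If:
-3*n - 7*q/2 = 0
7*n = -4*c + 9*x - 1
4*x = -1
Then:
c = 49*q/24 - 13/16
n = -7*q/6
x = -1/4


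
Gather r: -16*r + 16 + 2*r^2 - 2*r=2*r^2 - 18*r + 16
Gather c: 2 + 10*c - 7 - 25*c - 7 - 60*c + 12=-75*c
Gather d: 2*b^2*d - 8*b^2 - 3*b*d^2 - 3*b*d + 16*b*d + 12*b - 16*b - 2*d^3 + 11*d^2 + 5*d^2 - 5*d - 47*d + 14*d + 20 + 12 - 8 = -8*b^2 - 4*b - 2*d^3 + d^2*(16 - 3*b) + d*(2*b^2 + 13*b - 38) + 24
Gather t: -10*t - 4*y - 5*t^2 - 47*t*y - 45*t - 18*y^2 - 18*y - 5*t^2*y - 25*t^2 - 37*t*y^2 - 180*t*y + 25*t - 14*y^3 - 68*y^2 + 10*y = t^2*(-5*y - 30) + t*(-37*y^2 - 227*y - 30) - 14*y^3 - 86*y^2 - 12*y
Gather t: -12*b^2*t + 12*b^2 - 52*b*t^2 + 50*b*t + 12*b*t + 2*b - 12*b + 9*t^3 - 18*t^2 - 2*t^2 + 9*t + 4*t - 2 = 12*b^2 - 10*b + 9*t^3 + t^2*(-52*b - 20) + t*(-12*b^2 + 62*b + 13) - 2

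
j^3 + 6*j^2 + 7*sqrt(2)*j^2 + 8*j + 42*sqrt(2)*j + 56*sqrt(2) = (j + 2)*(j + 4)*(j + 7*sqrt(2))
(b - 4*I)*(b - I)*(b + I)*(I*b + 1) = I*b^4 + 5*b^3 - 3*I*b^2 + 5*b - 4*I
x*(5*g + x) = 5*g*x + x^2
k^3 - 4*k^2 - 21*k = k*(k - 7)*(k + 3)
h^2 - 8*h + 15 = (h - 5)*(h - 3)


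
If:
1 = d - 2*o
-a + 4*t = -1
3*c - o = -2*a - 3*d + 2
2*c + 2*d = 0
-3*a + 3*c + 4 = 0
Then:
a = 13/15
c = -7/15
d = 7/15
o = -4/15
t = -1/30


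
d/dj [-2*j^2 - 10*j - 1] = -4*j - 10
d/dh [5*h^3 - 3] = 15*h^2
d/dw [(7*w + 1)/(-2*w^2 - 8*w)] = (7*w^2/2 + w + 2)/(w^2*(w^2 + 8*w + 16))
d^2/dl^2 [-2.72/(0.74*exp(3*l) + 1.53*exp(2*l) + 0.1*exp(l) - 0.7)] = (-2.72*(2.22*exp(2*l) + 3.06*exp(l) + 0.1)*(4.44*exp(2*l) + 6.12*exp(l) + 0.2)*exp(l) + (18.1152*exp(2*l) + 16.6464*exp(l) + 0.272)*(0.74*exp(3*l) + 1.53*exp(2*l) + 0.1*exp(l) - 0.7))*exp(l)/(0.74*exp(3*l) + 1.53*exp(2*l) + 0.1*exp(l) - 0.7)^3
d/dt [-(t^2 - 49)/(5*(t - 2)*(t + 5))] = 3*(-t^2 - 26*t - 49)/(5*(t^4 + 6*t^3 - 11*t^2 - 60*t + 100))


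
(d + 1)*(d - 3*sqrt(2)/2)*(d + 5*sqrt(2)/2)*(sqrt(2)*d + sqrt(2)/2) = sqrt(2)*d^4 + 2*d^3 + 3*sqrt(2)*d^3/2 - 7*sqrt(2)*d^2 + 3*d^2 - 45*sqrt(2)*d/4 + d - 15*sqrt(2)/4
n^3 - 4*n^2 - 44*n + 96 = (n - 8)*(n - 2)*(n + 6)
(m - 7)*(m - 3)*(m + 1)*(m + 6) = m^4 - 3*m^3 - 43*m^2 + 87*m + 126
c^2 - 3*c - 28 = (c - 7)*(c + 4)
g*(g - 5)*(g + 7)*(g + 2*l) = g^4 + 2*g^3*l + 2*g^3 + 4*g^2*l - 35*g^2 - 70*g*l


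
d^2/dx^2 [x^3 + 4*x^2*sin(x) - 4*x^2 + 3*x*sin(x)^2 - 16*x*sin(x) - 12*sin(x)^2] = -4*x^2*sin(x) + 16*sqrt(2)*x*sin(x + pi/4) + 6*x*cos(2*x) + 6*x + 8*sin(x) + 6*sin(2*x) - 32*cos(x) - 24*cos(2*x) - 8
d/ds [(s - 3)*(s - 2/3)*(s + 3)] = 3*s^2 - 4*s/3 - 9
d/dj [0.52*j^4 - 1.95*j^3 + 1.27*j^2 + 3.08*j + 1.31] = 2.08*j^3 - 5.85*j^2 + 2.54*j + 3.08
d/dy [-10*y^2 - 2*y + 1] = -20*y - 2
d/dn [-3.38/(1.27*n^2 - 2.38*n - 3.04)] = (8.5852*n - 8.0444)/(-1.27*n^2 + 2.38*n + 3.04)^2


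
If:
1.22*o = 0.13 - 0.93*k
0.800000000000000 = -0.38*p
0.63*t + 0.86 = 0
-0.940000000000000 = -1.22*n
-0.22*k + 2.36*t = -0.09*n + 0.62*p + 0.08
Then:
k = -8.76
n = 0.77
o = 6.78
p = -2.11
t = -1.37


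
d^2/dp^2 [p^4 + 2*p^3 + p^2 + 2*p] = 12*p^2 + 12*p + 2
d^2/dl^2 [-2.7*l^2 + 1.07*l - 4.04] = -5.40000000000000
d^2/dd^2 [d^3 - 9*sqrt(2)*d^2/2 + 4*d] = 6*d - 9*sqrt(2)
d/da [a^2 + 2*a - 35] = 2*a + 2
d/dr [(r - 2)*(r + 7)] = 2*r + 5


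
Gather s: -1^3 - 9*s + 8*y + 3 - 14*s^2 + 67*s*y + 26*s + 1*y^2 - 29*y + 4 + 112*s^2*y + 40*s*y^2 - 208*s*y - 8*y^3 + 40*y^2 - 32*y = s^2*(112*y - 14) + s*(40*y^2 - 141*y + 17) - 8*y^3 + 41*y^2 - 53*y + 6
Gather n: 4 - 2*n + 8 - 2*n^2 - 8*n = -2*n^2 - 10*n + 12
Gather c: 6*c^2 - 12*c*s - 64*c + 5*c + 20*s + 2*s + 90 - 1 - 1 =6*c^2 + c*(-12*s - 59) + 22*s + 88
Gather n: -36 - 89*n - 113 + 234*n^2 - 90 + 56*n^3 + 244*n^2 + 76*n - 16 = 56*n^3 + 478*n^2 - 13*n - 255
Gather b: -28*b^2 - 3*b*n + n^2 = -28*b^2 - 3*b*n + n^2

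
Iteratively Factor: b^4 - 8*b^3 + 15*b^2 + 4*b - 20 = (b - 2)*(b^3 - 6*b^2 + 3*b + 10) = (b - 5)*(b - 2)*(b^2 - b - 2) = (b - 5)*(b - 2)^2*(b + 1)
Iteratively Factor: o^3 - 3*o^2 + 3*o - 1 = (o - 1)*(o^2 - 2*o + 1) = (o - 1)^2*(o - 1)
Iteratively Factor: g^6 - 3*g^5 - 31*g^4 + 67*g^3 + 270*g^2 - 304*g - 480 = (g + 1)*(g^5 - 4*g^4 - 27*g^3 + 94*g^2 + 176*g - 480) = (g - 4)*(g + 1)*(g^4 - 27*g^2 - 14*g + 120) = (g - 4)*(g + 1)*(g + 4)*(g^3 - 4*g^2 - 11*g + 30) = (g - 4)*(g - 2)*(g + 1)*(g + 4)*(g^2 - 2*g - 15) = (g - 4)*(g - 2)*(g + 1)*(g + 3)*(g + 4)*(g - 5)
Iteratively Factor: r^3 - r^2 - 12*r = (r)*(r^2 - r - 12) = r*(r - 4)*(r + 3)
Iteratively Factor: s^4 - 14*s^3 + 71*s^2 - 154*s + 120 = (s - 4)*(s^3 - 10*s^2 + 31*s - 30) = (s - 4)*(s - 2)*(s^2 - 8*s + 15) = (s - 4)*(s - 3)*(s - 2)*(s - 5)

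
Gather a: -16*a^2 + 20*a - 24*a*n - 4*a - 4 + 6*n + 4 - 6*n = -16*a^2 + a*(16 - 24*n)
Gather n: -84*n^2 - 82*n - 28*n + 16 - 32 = -84*n^2 - 110*n - 16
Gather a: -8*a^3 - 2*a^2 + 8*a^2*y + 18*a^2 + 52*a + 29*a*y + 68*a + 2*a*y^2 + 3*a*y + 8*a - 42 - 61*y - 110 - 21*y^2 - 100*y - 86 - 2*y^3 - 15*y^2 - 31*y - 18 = -8*a^3 + a^2*(8*y + 16) + a*(2*y^2 + 32*y + 128) - 2*y^3 - 36*y^2 - 192*y - 256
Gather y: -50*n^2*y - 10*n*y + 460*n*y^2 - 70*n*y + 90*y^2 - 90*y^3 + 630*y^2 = -90*y^3 + y^2*(460*n + 720) + y*(-50*n^2 - 80*n)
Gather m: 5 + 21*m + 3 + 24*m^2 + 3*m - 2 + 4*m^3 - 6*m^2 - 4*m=4*m^3 + 18*m^2 + 20*m + 6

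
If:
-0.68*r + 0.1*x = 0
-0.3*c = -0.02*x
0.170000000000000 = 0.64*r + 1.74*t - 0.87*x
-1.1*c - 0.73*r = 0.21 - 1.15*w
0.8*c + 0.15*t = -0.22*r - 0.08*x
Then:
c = -0.00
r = -0.01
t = 0.07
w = 0.17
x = -0.06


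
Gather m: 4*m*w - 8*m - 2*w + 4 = m*(4*w - 8) - 2*w + 4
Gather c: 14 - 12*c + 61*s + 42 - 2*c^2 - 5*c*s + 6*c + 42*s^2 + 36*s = -2*c^2 + c*(-5*s - 6) + 42*s^2 + 97*s + 56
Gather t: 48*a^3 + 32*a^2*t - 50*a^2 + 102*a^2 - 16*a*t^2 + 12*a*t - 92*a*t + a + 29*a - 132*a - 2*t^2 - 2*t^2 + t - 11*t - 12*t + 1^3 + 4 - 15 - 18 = 48*a^3 + 52*a^2 - 102*a + t^2*(-16*a - 4) + t*(32*a^2 - 80*a - 22) - 28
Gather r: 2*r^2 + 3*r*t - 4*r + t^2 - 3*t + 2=2*r^2 + r*(3*t - 4) + t^2 - 3*t + 2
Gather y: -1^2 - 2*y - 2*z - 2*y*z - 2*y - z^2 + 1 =y*(-2*z - 4) - z^2 - 2*z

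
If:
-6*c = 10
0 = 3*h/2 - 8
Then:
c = -5/3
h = 16/3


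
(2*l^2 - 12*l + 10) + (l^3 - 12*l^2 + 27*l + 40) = l^3 - 10*l^2 + 15*l + 50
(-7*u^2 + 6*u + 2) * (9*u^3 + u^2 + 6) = -63*u^5 + 47*u^4 + 24*u^3 - 40*u^2 + 36*u + 12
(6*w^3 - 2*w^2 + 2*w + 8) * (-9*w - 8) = -54*w^4 - 30*w^3 - 2*w^2 - 88*w - 64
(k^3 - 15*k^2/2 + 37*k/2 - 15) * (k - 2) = k^4 - 19*k^3/2 + 67*k^2/2 - 52*k + 30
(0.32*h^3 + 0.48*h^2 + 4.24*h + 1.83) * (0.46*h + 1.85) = 0.1472*h^4 + 0.8128*h^3 + 2.8384*h^2 + 8.6858*h + 3.3855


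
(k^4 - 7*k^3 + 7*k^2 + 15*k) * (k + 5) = k^5 - 2*k^4 - 28*k^3 + 50*k^2 + 75*k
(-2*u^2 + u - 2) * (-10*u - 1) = 20*u^3 - 8*u^2 + 19*u + 2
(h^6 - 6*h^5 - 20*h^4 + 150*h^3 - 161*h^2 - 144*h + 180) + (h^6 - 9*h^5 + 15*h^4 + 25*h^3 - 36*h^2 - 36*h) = 2*h^6 - 15*h^5 - 5*h^4 + 175*h^3 - 197*h^2 - 180*h + 180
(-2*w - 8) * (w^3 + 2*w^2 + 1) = -2*w^4 - 12*w^3 - 16*w^2 - 2*w - 8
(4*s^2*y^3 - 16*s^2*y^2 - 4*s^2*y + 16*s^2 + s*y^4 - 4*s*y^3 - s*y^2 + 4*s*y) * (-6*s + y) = -24*s^3*y^3 + 96*s^3*y^2 + 24*s^3*y - 96*s^3 - 2*s^2*y^4 + 8*s^2*y^3 + 2*s^2*y^2 - 8*s^2*y + s*y^5 - 4*s*y^4 - s*y^3 + 4*s*y^2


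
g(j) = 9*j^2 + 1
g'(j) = 18*j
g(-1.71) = 27.32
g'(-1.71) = -30.78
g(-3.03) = 83.63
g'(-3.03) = -54.54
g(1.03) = 10.55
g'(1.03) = 18.54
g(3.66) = 121.56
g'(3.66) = 65.88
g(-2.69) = 66.12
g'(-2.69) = -48.42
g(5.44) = 267.34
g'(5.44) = 97.92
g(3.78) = 129.60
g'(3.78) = 68.04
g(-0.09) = 1.07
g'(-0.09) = -1.62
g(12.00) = 1297.00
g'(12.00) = 216.00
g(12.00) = 1297.00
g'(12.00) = 216.00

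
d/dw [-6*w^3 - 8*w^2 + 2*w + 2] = -18*w^2 - 16*w + 2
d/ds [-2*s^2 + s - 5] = 1 - 4*s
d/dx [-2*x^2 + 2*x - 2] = 2 - 4*x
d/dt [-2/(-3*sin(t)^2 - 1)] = -24*sin(2*t)/(3*cos(2*t) - 5)^2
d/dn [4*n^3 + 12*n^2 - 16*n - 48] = 12*n^2 + 24*n - 16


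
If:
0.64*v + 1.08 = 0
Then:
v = -1.69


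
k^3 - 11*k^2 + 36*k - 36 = (k - 6)*(k - 3)*(k - 2)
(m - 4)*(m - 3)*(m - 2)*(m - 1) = m^4 - 10*m^3 + 35*m^2 - 50*m + 24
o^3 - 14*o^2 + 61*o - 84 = (o - 7)*(o - 4)*(o - 3)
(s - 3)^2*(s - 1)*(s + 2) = s^4 - 5*s^3 + s^2 + 21*s - 18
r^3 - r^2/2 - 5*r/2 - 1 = (r - 2)*(r + 1/2)*(r + 1)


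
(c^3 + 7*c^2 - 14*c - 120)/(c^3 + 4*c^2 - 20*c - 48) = (c + 5)/(c + 2)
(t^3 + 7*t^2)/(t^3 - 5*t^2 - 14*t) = t*(t + 7)/(t^2 - 5*t - 14)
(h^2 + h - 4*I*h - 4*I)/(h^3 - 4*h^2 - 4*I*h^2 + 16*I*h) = (h + 1)/(h*(h - 4))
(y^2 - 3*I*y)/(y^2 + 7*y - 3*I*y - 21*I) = y/(y + 7)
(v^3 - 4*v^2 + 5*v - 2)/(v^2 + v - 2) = (v^2 - 3*v + 2)/(v + 2)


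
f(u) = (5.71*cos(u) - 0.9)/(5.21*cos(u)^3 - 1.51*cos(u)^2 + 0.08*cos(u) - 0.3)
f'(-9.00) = 0.86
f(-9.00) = 1.10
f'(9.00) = -0.86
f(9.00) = 1.10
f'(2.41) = -2.24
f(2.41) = 1.54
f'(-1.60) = -16.69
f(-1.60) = 3.51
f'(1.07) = 3455.49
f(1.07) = -55.73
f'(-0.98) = -170.59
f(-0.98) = 12.92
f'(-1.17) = -71.52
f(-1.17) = -7.02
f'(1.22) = 37.85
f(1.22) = -4.44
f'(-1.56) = -18.62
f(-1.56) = 2.80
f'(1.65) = 12.34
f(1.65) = 4.25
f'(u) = (5.71*cos(u) - 0.9)*(15.63*sin(u)*cos(u)^2 - 3.02*sin(u)*cos(u) + 0.08*sin(u))/(5.21*cos(u)^3 - 1.51*cos(u)^2 + 0.08*cos(u) - 0.3)^2 - 5.71*sin(u)/(5.21*cos(u)^3 - 1.51*cos(u)^2 + 0.08*cos(u) - 0.3)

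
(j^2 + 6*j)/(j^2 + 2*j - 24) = j/(j - 4)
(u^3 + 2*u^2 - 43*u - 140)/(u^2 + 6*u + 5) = (u^2 - 3*u - 28)/(u + 1)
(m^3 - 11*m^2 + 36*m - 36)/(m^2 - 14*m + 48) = (m^2 - 5*m + 6)/(m - 8)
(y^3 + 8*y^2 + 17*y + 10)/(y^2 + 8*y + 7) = (y^2 + 7*y + 10)/(y + 7)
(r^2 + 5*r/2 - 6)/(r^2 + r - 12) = (r - 3/2)/(r - 3)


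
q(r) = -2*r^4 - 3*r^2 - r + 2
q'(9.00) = -5887.00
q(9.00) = -13372.00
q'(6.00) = -1765.00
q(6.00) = -2704.00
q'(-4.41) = 711.59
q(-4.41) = -808.39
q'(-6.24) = 1980.20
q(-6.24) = -3140.85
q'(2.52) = -144.14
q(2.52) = -100.23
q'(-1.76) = 53.17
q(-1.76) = -24.72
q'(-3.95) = 515.74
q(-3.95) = -527.73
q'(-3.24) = 290.54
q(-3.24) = -246.65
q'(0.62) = -6.63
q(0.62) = -0.07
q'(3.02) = -239.47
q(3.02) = -194.74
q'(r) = -8*r^3 - 6*r - 1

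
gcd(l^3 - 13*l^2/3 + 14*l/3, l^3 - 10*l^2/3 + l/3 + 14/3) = l^2 - 13*l/3 + 14/3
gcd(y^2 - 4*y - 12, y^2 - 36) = y - 6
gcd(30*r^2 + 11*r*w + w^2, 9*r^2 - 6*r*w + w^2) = 1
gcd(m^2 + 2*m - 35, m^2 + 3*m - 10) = 1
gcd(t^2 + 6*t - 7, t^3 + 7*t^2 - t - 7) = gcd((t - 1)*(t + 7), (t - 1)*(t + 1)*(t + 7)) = t^2 + 6*t - 7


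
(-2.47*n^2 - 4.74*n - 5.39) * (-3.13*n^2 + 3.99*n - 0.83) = 7.7311*n^4 + 4.9809*n^3 + 0.00819999999999821*n^2 - 17.5719*n + 4.4737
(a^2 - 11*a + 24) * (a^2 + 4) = a^4 - 11*a^3 + 28*a^2 - 44*a + 96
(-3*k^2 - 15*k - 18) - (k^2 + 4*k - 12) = -4*k^2 - 19*k - 6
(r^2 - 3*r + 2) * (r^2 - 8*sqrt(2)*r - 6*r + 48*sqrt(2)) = r^4 - 8*sqrt(2)*r^3 - 9*r^3 + 20*r^2 + 72*sqrt(2)*r^2 - 160*sqrt(2)*r - 12*r + 96*sqrt(2)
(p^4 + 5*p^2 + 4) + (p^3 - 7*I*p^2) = p^4 + p^3 + 5*p^2 - 7*I*p^2 + 4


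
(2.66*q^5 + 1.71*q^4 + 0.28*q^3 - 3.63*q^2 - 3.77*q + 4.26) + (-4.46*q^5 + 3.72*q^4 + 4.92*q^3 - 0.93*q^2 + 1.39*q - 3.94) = -1.8*q^5 + 5.43*q^4 + 5.2*q^3 - 4.56*q^2 - 2.38*q + 0.32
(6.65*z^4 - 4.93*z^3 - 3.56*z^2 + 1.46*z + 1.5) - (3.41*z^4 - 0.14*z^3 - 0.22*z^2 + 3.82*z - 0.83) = 3.24*z^4 - 4.79*z^3 - 3.34*z^2 - 2.36*z + 2.33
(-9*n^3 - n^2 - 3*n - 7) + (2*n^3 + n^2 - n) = -7*n^3 - 4*n - 7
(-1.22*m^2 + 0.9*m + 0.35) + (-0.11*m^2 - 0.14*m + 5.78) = -1.33*m^2 + 0.76*m + 6.13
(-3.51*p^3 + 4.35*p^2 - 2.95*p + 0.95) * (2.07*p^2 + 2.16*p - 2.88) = -7.2657*p^5 + 1.4229*p^4 + 13.3983*p^3 - 16.9335*p^2 + 10.548*p - 2.736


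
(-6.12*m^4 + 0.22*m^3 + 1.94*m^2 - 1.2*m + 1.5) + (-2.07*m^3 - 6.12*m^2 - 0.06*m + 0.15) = -6.12*m^4 - 1.85*m^3 - 4.18*m^2 - 1.26*m + 1.65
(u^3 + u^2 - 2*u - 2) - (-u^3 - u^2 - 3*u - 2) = 2*u^3 + 2*u^2 + u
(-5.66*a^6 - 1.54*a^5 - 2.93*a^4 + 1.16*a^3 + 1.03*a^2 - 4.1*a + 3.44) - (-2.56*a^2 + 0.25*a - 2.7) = -5.66*a^6 - 1.54*a^5 - 2.93*a^4 + 1.16*a^3 + 3.59*a^2 - 4.35*a + 6.14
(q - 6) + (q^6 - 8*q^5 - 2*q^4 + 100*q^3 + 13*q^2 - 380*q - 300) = q^6 - 8*q^5 - 2*q^4 + 100*q^3 + 13*q^2 - 379*q - 306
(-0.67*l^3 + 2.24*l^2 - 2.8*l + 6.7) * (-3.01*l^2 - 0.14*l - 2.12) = 2.0167*l^5 - 6.6486*l^4 + 9.5348*l^3 - 24.5238*l^2 + 4.998*l - 14.204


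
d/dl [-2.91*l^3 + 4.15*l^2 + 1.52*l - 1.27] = -8.73*l^2 + 8.3*l + 1.52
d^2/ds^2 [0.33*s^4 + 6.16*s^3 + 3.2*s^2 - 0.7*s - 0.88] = 3.96*s^2 + 36.96*s + 6.4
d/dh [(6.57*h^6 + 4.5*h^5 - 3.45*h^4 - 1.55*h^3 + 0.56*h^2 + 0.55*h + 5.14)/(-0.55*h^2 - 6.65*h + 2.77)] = (-14.454*h^7 - 225.8775*h^6 - 6.71159999999999*h^5 + 132.005*h^4 - 17.611*h^3 - 16.302*h^2 + 8.7564*h + 35.7045)/(0.3025*h^4 + 7.315*h^3 + 41.1755*h^2 - 36.841*h + 7.6729)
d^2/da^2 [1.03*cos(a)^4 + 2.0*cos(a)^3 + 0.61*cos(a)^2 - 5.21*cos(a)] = -16.48*cos(a)^4 - 18.0*cos(a)^3 + 9.92*cos(a)^2 + 17.21*cos(a) + 1.22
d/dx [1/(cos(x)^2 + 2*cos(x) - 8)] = 2*(cos(x) + 1)*sin(x)/(cos(x)^2 + 2*cos(x) - 8)^2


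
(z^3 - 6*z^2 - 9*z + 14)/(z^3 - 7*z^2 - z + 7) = (z + 2)/(z + 1)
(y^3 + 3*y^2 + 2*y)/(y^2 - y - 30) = y*(y^2 + 3*y + 2)/(y^2 - y - 30)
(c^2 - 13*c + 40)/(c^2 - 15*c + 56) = (c - 5)/(c - 7)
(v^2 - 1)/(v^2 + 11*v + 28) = (v^2 - 1)/(v^2 + 11*v + 28)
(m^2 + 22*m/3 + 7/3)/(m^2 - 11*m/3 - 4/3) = (m + 7)/(m - 4)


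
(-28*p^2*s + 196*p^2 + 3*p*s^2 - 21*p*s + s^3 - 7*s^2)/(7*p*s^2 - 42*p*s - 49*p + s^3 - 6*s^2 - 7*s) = (-4*p + s)/(s + 1)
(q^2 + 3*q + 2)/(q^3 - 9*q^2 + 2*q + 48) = (q + 1)/(q^2 - 11*q + 24)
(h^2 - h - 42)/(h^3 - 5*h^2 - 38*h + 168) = 1/(h - 4)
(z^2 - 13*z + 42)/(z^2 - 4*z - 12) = (z - 7)/(z + 2)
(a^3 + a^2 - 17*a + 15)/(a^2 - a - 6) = (a^2 + 4*a - 5)/(a + 2)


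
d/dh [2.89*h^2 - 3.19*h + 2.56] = 5.78*h - 3.19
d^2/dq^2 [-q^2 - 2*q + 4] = -2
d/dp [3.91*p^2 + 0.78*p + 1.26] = 7.82*p + 0.78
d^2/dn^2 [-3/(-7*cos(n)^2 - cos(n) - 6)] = 3*(-196*sin(n)^4 - 69*sin(n)^2 + 129*cos(n)/4 - 21*cos(3*n)/4 + 183)/(-7*sin(n)^2 + cos(n) + 13)^3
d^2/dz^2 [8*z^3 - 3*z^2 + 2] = 48*z - 6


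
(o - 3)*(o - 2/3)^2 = o^3 - 13*o^2/3 + 40*o/9 - 4/3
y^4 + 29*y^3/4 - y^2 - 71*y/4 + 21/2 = (y - 1)*(y - 3/4)*(y + 2)*(y + 7)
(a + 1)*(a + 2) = a^2 + 3*a + 2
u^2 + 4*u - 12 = (u - 2)*(u + 6)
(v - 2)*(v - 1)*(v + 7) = v^3 + 4*v^2 - 19*v + 14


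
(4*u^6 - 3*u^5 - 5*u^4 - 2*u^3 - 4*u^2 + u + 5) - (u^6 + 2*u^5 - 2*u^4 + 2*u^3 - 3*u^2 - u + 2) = 3*u^6 - 5*u^5 - 3*u^4 - 4*u^3 - u^2 + 2*u + 3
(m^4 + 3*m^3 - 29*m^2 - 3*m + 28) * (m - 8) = m^5 - 5*m^4 - 53*m^3 + 229*m^2 + 52*m - 224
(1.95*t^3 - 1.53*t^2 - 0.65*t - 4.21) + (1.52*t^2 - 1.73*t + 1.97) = 1.95*t^3 - 0.01*t^2 - 2.38*t - 2.24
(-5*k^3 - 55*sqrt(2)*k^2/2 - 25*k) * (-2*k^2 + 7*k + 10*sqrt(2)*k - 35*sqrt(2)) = 10*k^5 - 35*k^4 + 5*sqrt(2)*k^4 - 500*k^3 - 35*sqrt(2)*k^3/2 - 250*sqrt(2)*k^2 + 1750*k^2 + 875*sqrt(2)*k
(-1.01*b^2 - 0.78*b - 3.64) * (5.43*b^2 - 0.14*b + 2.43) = -5.4843*b^4 - 4.094*b^3 - 22.1103*b^2 - 1.3858*b - 8.8452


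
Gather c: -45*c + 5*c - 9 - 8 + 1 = -40*c - 16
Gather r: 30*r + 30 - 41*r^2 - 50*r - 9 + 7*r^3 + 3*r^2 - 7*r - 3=7*r^3 - 38*r^2 - 27*r + 18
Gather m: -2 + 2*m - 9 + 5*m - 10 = 7*m - 21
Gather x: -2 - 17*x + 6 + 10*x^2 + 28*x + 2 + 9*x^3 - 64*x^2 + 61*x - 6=9*x^3 - 54*x^2 + 72*x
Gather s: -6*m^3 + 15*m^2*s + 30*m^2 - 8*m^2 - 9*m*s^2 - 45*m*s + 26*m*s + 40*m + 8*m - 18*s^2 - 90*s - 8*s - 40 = -6*m^3 + 22*m^2 + 48*m + s^2*(-9*m - 18) + s*(15*m^2 - 19*m - 98) - 40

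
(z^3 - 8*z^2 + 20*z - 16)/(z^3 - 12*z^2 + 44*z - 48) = (z - 2)/(z - 6)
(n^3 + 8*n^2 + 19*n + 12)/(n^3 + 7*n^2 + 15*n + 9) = (n + 4)/(n + 3)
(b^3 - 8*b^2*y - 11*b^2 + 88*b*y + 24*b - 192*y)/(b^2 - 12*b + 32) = (b^2 - 8*b*y - 3*b + 24*y)/(b - 4)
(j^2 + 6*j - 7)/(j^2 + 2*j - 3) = (j + 7)/(j + 3)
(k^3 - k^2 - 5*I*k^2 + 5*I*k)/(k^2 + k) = (k^2 - k - 5*I*k + 5*I)/(k + 1)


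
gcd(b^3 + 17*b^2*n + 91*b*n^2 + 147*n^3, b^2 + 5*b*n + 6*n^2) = b + 3*n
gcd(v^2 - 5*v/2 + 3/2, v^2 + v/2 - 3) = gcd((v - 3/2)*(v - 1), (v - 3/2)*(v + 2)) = v - 3/2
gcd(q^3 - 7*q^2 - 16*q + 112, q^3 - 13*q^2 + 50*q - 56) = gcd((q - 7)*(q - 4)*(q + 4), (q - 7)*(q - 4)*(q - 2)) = q^2 - 11*q + 28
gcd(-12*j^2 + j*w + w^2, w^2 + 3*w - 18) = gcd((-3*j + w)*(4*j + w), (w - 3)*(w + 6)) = 1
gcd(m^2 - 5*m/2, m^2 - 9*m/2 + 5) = m - 5/2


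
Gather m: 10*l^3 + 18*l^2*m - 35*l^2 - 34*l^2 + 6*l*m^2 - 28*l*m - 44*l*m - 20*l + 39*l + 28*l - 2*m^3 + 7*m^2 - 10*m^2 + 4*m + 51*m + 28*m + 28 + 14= 10*l^3 - 69*l^2 + 47*l - 2*m^3 + m^2*(6*l - 3) + m*(18*l^2 - 72*l + 83) + 42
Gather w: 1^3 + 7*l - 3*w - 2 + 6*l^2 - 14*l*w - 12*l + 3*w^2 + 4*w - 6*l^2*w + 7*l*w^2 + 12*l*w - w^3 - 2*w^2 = 6*l^2 - 5*l - w^3 + w^2*(7*l + 1) + w*(-6*l^2 - 2*l + 1) - 1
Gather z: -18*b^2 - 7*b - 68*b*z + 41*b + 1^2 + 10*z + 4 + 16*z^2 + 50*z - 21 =-18*b^2 + 34*b + 16*z^2 + z*(60 - 68*b) - 16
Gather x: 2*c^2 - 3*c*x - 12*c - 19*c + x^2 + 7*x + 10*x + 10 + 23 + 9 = 2*c^2 - 31*c + x^2 + x*(17 - 3*c) + 42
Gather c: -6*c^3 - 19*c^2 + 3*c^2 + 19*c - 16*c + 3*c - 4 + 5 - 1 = -6*c^3 - 16*c^2 + 6*c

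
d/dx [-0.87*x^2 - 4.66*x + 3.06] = -1.74*x - 4.66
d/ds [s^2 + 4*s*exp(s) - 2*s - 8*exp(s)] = 4*s*exp(s) + 2*s - 4*exp(s) - 2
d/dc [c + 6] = 1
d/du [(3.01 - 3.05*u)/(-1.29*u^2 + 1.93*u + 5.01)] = (-3.9345*u^2 + 7.7658*u - 21.0898)/(1.6641*u^4 - 4.9794*u^3 - 9.2009*u^2 + 19.3386*u + 25.1001)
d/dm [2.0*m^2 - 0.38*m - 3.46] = 4.0*m - 0.38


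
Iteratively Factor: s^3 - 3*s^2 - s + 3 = (s - 3)*(s^2 - 1) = (s - 3)*(s - 1)*(s + 1)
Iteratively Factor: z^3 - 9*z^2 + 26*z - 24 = (z - 3)*(z^2 - 6*z + 8) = (z - 4)*(z - 3)*(z - 2)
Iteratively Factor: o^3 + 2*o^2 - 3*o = (o - 1)*(o^2 + 3*o) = (o - 1)*(o + 3)*(o)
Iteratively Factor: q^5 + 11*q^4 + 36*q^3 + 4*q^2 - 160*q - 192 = (q + 4)*(q^4 + 7*q^3 + 8*q^2 - 28*q - 48) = (q + 2)*(q + 4)*(q^3 + 5*q^2 - 2*q - 24) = (q + 2)*(q + 4)^2*(q^2 + q - 6) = (q + 2)*(q + 3)*(q + 4)^2*(q - 2)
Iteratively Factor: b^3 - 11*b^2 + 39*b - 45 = (b - 3)*(b^2 - 8*b + 15) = (b - 3)^2*(b - 5)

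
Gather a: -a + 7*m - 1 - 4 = -a + 7*m - 5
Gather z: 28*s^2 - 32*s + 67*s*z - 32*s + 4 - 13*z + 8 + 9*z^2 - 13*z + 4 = 28*s^2 - 64*s + 9*z^2 + z*(67*s - 26) + 16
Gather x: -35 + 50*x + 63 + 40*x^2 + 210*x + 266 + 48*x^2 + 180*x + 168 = 88*x^2 + 440*x + 462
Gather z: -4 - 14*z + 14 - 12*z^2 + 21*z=-12*z^2 + 7*z + 10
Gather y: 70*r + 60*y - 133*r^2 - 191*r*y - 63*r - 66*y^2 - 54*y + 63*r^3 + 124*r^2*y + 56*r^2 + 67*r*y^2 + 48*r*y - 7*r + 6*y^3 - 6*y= 63*r^3 - 77*r^2 + 6*y^3 + y^2*(67*r - 66) + y*(124*r^2 - 143*r)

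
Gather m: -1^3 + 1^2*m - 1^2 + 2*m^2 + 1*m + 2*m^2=4*m^2 + 2*m - 2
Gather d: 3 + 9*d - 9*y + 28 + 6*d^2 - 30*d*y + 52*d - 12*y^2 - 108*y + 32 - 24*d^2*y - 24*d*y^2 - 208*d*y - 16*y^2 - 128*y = d^2*(6 - 24*y) + d*(-24*y^2 - 238*y + 61) - 28*y^2 - 245*y + 63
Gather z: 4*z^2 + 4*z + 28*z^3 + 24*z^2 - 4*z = 28*z^3 + 28*z^2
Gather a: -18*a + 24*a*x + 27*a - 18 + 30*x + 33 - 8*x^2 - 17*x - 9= a*(24*x + 9) - 8*x^2 + 13*x + 6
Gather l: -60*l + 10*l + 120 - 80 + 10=50 - 50*l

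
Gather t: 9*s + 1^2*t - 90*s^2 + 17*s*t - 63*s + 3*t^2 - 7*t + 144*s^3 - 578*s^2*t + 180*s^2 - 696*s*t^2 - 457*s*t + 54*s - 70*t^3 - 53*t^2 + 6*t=144*s^3 + 90*s^2 - 70*t^3 + t^2*(-696*s - 50) + t*(-578*s^2 - 440*s)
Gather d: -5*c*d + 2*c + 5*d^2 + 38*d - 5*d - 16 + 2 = 2*c + 5*d^2 + d*(33 - 5*c) - 14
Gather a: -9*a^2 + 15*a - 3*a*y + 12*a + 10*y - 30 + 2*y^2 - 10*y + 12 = -9*a^2 + a*(27 - 3*y) + 2*y^2 - 18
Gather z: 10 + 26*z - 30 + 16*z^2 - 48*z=16*z^2 - 22*z - 20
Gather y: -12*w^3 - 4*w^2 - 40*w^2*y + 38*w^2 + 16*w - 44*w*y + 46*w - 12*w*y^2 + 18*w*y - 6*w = -12*w^3 + 34*w^2 - 12*w*y^2 + 56*w + y*(-40*w^2 - 26*w)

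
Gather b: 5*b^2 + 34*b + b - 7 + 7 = 5*b^2 + 35*b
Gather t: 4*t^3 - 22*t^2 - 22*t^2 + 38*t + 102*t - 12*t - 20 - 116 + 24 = 4*t^3 - 44*t^2 + 128*t - 112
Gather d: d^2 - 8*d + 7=d^2 - 8*d + 7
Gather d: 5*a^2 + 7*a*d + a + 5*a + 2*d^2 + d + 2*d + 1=5*a^2 + 6*a + 2*d^2 + d*(7*a + 3) + 1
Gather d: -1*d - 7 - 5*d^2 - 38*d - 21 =-5*d^2 - 39*d - 28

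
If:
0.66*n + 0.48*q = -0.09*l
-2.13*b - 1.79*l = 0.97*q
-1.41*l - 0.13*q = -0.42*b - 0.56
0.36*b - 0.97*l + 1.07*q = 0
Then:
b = -0.37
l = 0.25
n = -0.29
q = 0.36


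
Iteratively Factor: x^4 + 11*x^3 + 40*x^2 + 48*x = (x + 4)*(x^3 + 7*x^2 + 12*x) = (x + 4)^2*(x^2 + 3*x) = (x + 3)*(x + 4)^2*(x)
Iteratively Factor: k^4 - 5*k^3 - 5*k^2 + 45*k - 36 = (k - 4)*(k^3 - k^2 - 9*k + 9) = (k - 4)*(k - 1)*(k^2 - 9) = (k - 4)*(k - 1)*(k + 3)*(k - 3)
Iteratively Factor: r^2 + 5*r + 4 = (r + 1)*(r + 4)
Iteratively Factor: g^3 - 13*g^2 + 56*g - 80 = (g - 4)*(g^2 - 9*g + 20) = (g - 5)*(g - 4)*(g - 4)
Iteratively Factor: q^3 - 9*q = (q)*(q^2 - 9) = q*(q - 3)*(q + 3)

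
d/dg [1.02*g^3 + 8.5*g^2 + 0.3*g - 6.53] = 3.06*g^2 + 17.0*g + 0.3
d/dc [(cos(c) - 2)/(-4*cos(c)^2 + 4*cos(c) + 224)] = (sin(c)^2 + 4*cos(c) - 59)*sin(c)/(4*(sin(c)^2 + cos(c) + 55)^2)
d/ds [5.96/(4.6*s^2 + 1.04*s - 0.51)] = (-54.832*s - 6.1984)/(4.6*s^2 + 1.04*s - 0.51)^2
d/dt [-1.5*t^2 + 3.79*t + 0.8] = 3.79 - 3.0*t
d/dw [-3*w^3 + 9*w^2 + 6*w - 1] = -9*w^2 + 18*w + 6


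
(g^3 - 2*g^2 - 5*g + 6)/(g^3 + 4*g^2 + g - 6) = (g - 3)/(g + 3)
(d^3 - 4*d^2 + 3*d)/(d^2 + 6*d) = (d^2 - 4*d + 3)/(d + 6)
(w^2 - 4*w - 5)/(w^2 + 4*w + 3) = (w - 5)/(w + 3)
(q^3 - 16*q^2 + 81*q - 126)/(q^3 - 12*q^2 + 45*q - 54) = (q - 7)/(q - 3)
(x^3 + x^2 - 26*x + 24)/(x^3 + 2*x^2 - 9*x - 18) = (x^3 + x^2 - 26*x + 24)/(x^3 + 2*x^2 - 9*x - 18)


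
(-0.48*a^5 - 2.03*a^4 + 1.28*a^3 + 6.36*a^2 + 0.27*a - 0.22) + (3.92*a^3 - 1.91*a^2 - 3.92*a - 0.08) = -0.48*a^5 - 2.03*a^4 + 5.2*a^3 + 4.45*a^2 - 3.65*a - 0.3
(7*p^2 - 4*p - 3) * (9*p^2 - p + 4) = 63*p^4 - 43*p^3 + 5*p^2 - 13*p - 12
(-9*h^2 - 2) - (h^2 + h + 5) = -10*h^2 - h - 7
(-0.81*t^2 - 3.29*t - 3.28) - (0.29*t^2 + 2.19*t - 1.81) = -1.1*t^2 - 5.48*t - 1.47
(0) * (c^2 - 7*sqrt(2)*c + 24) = 0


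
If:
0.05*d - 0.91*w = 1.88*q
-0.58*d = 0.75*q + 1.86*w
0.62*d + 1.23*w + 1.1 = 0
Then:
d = -8.66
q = -1.91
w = 3.47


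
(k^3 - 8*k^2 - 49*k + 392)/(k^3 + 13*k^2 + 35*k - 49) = (k^2 - 15*k + 56)/(k^2 + 6*k - 7)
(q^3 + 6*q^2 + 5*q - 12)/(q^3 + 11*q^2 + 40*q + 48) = (q - 1)/(q + 4)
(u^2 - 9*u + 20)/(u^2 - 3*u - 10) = (u - 4)/(u + 2)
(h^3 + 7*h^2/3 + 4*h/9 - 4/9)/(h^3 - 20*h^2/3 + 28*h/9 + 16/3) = (3*h^2 + 5*h - 2)/(3*h^2 - 22*h + 24)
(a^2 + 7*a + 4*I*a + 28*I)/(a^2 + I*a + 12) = (a + 7)/(a - 3*I)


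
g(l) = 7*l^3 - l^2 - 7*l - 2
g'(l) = 21*l^2 - 2*l - 7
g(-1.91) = -41.05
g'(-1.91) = 73.43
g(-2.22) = -67.98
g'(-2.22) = 100.94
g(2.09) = 42.91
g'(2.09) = 80.55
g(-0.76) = -0.33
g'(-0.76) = 6.65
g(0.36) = -4.32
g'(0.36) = -5.00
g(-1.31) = -10.28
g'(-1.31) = 31.66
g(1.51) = 9.25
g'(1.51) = 37.86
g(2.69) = 108.19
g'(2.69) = 139.58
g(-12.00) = -12158.00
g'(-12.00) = 3041.00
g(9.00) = 4957.00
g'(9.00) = 1676.00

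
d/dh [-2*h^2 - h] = -4*h - 1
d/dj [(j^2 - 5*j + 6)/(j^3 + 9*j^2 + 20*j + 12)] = (-j^4 + 10*j^3 + 47*j^2 - 84*j - 180)/(j^6 + 18*j^5 + 121*j^4 + 384*j^3 + 616*j^2 + 480*j + 144)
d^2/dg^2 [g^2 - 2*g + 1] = 2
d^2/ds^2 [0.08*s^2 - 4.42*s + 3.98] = 0.160000000000000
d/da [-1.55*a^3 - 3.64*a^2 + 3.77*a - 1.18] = -4.65*a^2 - 7.28*a + 3.77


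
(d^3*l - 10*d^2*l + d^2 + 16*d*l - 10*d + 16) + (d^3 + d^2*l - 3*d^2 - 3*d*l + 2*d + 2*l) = d^3*l + d^3 - 9*d^2*l - 2*d^2 + 13*d*l - 8*d + 2*l + 16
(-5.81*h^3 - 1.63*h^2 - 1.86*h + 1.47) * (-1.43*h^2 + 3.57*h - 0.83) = 8.3083*h^5 - 18.4108*h^4 + 1.663*h^3 - 7.3894*h^2 + 6.7917*h - 1.2201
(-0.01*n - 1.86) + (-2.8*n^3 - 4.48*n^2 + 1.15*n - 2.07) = -2.8*n^3 - 4.48*n^2 + 1.14*n - 3.93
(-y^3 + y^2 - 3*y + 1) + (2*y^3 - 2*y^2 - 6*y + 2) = y^3 - y^2 - 9*y + 3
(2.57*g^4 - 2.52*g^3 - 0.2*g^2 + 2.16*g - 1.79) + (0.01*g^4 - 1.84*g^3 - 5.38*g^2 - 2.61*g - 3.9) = 2.58*g^4 - 4.36*g^3 - 5.58*g^2 - 0.45*g - 5.69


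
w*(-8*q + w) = -8*q*w + w^2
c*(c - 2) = c^2 - 2*c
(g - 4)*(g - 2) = g^2 - 6*g + 8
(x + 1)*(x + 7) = x^2 + 8*x + 7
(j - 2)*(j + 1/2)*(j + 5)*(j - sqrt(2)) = j^4 - sqrt(2)*j^3 + 7*j^3/2 - 17*j^2/2 - 7*sqrt(2)*j^2/2 - 5*j + 17*sqrt(2)*j/2 + 5*sqrt(2)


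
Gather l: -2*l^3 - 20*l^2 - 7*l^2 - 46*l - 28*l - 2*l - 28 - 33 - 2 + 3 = -2*l^3 - 27*l^2 - 76*l - 60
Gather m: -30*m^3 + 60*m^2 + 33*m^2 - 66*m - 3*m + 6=-30*m^3 + 93*m^2 - 69*m + 6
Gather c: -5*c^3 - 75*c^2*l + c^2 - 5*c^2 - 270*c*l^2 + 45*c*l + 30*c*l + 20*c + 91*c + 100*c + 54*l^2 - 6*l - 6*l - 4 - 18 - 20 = -5*c^3 + c^2*(-75*l - 4) + c*(-270*l^2 + 75*l + 211) + 54*l^2 - 12*l - 42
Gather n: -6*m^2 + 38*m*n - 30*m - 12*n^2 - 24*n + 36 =-6*m^2 - 30*m - 12*n^2 + n*(38*m - 24) + 36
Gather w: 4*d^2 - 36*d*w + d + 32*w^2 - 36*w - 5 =4*d^2 + d + 32*w^2 + w*(-36*d - 36) - 5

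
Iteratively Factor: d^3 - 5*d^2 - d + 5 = (d + 1)*(d^2 - 6*d + 5) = (d - 1)*(d + 1)*(d - 5)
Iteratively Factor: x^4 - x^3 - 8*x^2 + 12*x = (x + 3)*(x^3 - 4*x^2 + 4*x) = x*(x + 3)*(x^2 - 4*x + 4) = x*(x - 2)*(x + 3)*(x - 2)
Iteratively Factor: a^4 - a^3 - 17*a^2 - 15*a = (a + 3)*(a^3 - 4*a^2 - 5*a) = a*(a + 3)*(a^2 - 4*a - 5) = a*(a - 5)*(a + 3)*(a + 1)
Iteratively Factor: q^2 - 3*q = (q - 3)*(q)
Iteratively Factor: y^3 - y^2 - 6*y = (y)*(y^2 - y - 6) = y*(y - 3)*(y + 2)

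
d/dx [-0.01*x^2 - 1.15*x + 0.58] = -0.02*x - 1.15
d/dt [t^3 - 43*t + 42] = 3*t^2 - 43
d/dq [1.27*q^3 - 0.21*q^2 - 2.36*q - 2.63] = 3.81*q^2 - 0.42*q - 2.36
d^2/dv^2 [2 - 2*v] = 0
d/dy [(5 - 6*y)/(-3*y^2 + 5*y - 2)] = (-18*y^2 + 30*y - 13)/(9*y^4 - 30*y^3 + 37*y^2 - 20*y + 4)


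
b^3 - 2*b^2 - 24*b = b*(b - 6)*(b + 4)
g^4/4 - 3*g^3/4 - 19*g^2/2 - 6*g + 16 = (g/4 + 1)*(g - 8)*(g - 1)*(g + 2)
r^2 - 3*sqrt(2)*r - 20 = (r - 5*sqrt(2))*(r + 2*sqrt(2))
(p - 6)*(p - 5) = p^2 - 11*p + 30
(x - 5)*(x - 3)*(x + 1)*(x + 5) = x^4 - 2*x^3 - 28*x^2 + 50*x + 75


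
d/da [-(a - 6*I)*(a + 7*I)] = -2*a - I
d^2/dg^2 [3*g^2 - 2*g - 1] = 6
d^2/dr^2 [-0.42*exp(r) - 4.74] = -0.42*exp(r)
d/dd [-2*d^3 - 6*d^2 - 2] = 6*d*(-d - 2)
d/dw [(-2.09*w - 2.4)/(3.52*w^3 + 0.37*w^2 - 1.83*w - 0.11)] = (14.7136*w^3 + 26.1173*w^2 + 1.776*w - 4.1621)/(12.3904*w^6 + 2.6048*w^5 - 12.7463*w^4 - 2.1286*w^3 + 3.2675*w^2 + 0.4026*w + 0.0121)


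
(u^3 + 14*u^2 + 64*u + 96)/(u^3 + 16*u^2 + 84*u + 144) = (u + 4)/(u + 6)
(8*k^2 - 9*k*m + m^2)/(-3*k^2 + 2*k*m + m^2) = (-8*k + m)/(3*k + m)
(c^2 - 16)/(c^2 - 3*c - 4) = (c + 4)/(c + 1)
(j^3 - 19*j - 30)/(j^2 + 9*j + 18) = (j^2 - 3*j - 10)/(j + 6)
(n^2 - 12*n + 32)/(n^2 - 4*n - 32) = (n - 4)/(n + 4)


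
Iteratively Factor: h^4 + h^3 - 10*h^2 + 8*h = (h + 4)*(h^3 - 3*h^2 + 2*h) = (h - 2)*(h + 4)*(h^2 - h) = (h - 2)*(h - 1)*(h + 4)*(h)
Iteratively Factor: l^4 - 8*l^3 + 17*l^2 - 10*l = (l - 1)*(l^3 - 7*l^2 + 10*l) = (l - 5)*(l - 1)*(l^2 - 2*l) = l*(l - 5)*(l - 1)*(l - 2)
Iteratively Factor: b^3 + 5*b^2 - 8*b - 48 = (b + 4)*(b^2 + b - 12) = (b + 4)^2*(b - 3)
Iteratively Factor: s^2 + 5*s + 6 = (s + 3)*(s + 2)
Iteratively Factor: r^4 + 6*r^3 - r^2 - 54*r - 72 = (r - 3)*(r^3 + 9*r^2 + 26*r + 24) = (r - 3)*(r + 3)*(r^2 + 6*r + 8) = (r - 3)*(r + 2)*(r + 3)*(r + 4)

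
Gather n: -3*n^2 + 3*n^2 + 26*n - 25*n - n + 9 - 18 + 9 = 0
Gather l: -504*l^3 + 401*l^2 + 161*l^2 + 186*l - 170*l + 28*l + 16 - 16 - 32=-504*l^3 + 562*l^2 + 44*l - 32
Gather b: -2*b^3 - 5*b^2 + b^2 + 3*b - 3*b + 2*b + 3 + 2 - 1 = -2*b^3 - 4*b^2 + 2*b + 4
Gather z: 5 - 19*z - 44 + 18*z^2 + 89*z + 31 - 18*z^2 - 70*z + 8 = 0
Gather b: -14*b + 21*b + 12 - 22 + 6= 7*b - 4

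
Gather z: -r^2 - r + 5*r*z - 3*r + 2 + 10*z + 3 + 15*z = -r^2 - 4*r + z*(5*r + 25) + 5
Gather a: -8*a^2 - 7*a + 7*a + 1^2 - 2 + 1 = -8*a^2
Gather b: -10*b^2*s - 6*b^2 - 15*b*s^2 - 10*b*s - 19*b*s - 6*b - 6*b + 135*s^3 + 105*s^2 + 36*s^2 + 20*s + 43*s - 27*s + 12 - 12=b^2*(-10*s - 6) + b*(-15*s^2 - 29*s - 12) + 135*s^3 + 141*s^2 + 36*s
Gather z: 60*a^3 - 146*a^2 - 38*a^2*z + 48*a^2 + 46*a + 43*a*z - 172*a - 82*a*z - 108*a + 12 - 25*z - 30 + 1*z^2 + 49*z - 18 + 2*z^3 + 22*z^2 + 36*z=60*a^3 - 98*a^2 - 234*a + 2*z^3 + 23*z^2 + z*(-38*a^2 - 39*a + 60) - 36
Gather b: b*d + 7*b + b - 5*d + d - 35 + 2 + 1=b*(d + 8) - 4*d - 32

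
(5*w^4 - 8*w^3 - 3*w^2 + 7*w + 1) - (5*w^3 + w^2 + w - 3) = 5*w^4 - 13*w^3 - 4*w^2 + 6*w + 4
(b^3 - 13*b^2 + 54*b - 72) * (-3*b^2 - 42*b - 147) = -3*b^5 - 3*b^4 + 237*b^3 - 141*b^2 - 4914*b + 10584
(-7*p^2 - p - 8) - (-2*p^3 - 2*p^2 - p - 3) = 2*p^3 - 5*p^2 - 5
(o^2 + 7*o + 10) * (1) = o^2 + 7*o + 10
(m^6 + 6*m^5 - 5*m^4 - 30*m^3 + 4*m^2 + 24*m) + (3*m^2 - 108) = m^6 + 6*m^5 - 5*m^4 - 30*m^3 + 7*m^2 + 24*m - 108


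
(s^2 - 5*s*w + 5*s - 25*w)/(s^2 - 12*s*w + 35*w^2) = (s + 5)/(s - 7*w)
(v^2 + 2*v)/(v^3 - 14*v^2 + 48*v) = (v + 2)/(v^2 - 14*v + 48)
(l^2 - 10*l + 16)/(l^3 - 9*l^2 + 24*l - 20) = (l - 8)/(l^2 - 7*l + 10)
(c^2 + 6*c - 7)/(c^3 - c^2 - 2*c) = (-c^2 - 6*c + 7)/(c*(-c^2 + c + 2))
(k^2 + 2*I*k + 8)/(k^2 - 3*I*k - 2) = (k + 4*I)/(k - I)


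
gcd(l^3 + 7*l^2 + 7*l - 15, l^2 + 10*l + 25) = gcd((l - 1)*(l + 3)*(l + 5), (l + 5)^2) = l + 5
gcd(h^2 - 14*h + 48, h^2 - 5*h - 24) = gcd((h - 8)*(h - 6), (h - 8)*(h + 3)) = h - 8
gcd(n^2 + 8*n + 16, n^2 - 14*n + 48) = 1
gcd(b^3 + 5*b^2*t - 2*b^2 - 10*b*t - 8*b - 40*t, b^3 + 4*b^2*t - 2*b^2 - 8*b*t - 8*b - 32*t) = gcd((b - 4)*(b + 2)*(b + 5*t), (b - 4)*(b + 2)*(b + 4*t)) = b^2 - 2*b - 8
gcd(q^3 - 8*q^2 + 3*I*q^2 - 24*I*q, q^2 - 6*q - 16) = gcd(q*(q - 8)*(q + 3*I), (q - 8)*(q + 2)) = q - 8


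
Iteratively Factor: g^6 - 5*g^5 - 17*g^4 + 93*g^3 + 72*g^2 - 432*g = (g - 3)*(g^5 - 2*g^4 - 23*g^3 + 24*g^2 + 144*g) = g*(g - 3)*(g^4 - 2*g^3 - 23*g^2 + 24*g + 144) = g*(g - 3)*(g + 3)*(g^3 - 5*g^2 - 8*g + 48) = g*(g - 3)*(g + 3)^2*(g^2 - 8*g + 16) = g*(g - 4)*(g - 3)*(g + 3)^2*(g - 4)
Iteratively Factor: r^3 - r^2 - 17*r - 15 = (r - 5)*(r^2 + 4*r + 3) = (r - 5)*(r + 1)*(r + 3)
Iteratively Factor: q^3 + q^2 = (q)*(q^2 + q) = q^2*(q + 1)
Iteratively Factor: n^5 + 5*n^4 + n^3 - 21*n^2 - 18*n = (n)*(n^4 + 5*n^3 + n^2 - 21*n - 18) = n*(n + 3)*(n^3 + 2*n^2 - 5*n - 6) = n*(n + 3)^2*(n^2 - n - 2) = n*(n - 2)*(n + 3)^2*(n + 1)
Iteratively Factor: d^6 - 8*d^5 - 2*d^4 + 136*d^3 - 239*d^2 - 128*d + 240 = (d + 4)*(d^5 - 12*d^4 + 46*d^3 - 48*d^2 - 47*d + 60) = (d - 4)*(d + 4)*(d^4 - 8*d^3 + 14*d^2 + 8*d - 15) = (d - 4)*(d - 1)*(d + 4)*(d^3 - 7*d^2 + 7*d + 15) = (d - 4)*(d - 1)*(d + 1)*(d + 4)*(d^2 - 8*d + 15) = (d - 4)*(d - 3)*(d - 1)*(d + 1)*(d + 4)*(d - 5)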